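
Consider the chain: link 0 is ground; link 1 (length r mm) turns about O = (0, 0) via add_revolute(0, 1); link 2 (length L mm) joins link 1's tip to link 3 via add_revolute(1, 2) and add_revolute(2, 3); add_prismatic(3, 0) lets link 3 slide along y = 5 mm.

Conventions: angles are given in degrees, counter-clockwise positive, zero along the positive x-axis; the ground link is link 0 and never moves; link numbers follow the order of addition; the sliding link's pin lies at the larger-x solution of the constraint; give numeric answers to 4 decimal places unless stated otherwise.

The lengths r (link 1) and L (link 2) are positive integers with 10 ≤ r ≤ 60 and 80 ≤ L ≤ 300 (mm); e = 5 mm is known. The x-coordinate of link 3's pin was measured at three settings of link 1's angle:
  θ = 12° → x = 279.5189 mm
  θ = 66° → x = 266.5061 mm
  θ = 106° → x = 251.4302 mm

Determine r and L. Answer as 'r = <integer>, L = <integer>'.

constraint per measurement: (x − r cos θ)² + (r sin θ − e)² = L²
subtracting the θ₁ and θ₂ equations cancels the r² and L² terms:
r = (x₁² − x₂²) / (2[(x₁cos θ₁ + e sin θ₁) − (x₂cos θ₂ + e sin θ₂)]) = 22.0000 → r = 22
L² = (x₁ − r cos θ₁)² + (r sin θ₁ − e)² = 66564.0023 → L = 258.0000 → L = 258
check at θ₃=106°: x = 251.4302 (printed 251.4302) ✓

r = 22, L = 258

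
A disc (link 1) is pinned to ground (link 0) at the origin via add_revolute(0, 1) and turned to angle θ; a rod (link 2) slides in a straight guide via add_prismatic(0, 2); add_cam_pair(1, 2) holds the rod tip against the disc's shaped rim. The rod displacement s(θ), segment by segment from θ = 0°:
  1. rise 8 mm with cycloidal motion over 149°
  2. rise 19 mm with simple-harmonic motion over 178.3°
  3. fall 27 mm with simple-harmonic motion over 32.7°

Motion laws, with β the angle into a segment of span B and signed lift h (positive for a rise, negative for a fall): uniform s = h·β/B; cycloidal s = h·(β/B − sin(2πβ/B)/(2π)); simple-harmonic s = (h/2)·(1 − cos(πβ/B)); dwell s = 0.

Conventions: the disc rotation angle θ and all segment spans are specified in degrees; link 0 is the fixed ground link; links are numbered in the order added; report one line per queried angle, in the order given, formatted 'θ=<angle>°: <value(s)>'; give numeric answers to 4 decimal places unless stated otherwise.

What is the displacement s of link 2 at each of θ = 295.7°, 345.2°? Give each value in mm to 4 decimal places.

segment 1 (0° to 149°, cycloidal, h = 8) is passed completely: s = 0.0000 + (8) = 8.0000
θ = 295.7° falls in segment 2 (149° to 327.3°, simple-harmonic, h = 19): β = 295.7 − 149 = 146.7°, B = 178.3°; Δs = 19/2·(1 − cos(π·0.8228)) = 17.5651; s = 8.0000 + 17.5651 = 25.5651
segment 2 (149° to 327.3°, simple-harmonic, h = 19) is passed completely: s = 8.0000 + (19) = 27.0000
θ = 345.2° falls in segment 3 (327.3° to 360°, simple-harmonic, h = -27): β = 345.2 − 327.3 = 17.9°, B = 32.7°; Δs = -27/2·(1 − cos(π·0.5474)) = -15.5029; s = 27.0000 − 15.5029 = 11.4971

θ=295.7°: 25.5651
θ=345.2°: 11.4971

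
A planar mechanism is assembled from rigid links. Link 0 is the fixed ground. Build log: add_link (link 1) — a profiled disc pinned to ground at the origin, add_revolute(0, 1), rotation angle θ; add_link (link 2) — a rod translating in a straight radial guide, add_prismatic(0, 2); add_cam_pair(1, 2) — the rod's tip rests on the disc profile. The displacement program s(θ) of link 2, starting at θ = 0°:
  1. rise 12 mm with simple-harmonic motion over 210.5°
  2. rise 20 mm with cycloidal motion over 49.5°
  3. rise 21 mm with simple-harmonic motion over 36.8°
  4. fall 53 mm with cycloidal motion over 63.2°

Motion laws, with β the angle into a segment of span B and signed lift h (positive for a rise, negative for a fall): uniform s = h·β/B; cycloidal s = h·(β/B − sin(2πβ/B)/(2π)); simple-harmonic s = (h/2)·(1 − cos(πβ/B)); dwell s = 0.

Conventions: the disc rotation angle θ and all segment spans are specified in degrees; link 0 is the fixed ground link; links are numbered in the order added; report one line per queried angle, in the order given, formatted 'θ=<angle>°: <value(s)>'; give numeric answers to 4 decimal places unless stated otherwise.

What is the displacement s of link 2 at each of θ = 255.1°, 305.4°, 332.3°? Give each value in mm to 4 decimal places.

seg 1 [0°–210.5°] simple-harmonic, h=12: full span → s += 12 → s = 12.0000
seg 2 [210.5°–260°] cycloidal, h=20: θ=255.1° here. β=44.6, B=49.5. 20·(0.9010 − sin(2π·0.9010)/(2π)) = 19.8748 → s = 31.8748
seg 2 [210.5°–260°] cycloidal, h=20: full span → s += 20 → s = 32.0000
seg 3 [260°–296.8°] simple-harmonic, h=21: full span → s += 21 → s = 53.0000
seg 4 [296.8°–360°] cycloidal, h=-53: θ=305.4° here. β=8.6, B=63.2. -53·(0.1361 − sin(2π·0.1361)/(2π)) = -0.8471 → s = 52.1529
seg 4 [296.8°–360°] cycloidal, h=-53: θ=332.3° here. β=35.5, B=63.2. -53·(0.5617 − sin(2π·0.5617)/(2π)) = -32.9598 → s = 20.0402

θ=255.1°: 31.8748
θ=305.4°: 52.1529
θ=332.3°: 20.0402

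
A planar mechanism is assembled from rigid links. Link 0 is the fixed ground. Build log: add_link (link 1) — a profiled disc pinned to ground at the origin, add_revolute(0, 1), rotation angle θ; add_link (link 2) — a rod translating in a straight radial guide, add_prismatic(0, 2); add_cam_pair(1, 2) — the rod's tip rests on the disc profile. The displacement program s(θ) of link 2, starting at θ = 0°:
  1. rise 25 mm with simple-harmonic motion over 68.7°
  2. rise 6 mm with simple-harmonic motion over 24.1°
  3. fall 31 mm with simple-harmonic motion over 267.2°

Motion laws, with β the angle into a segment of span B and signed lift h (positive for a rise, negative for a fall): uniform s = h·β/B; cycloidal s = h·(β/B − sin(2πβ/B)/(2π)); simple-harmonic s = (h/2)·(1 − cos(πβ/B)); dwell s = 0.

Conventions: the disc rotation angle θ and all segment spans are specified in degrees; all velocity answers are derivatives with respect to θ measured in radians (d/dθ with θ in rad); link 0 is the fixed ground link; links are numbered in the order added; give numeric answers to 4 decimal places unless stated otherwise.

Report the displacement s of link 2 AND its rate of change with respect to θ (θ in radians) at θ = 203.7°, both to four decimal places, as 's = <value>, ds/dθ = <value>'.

seg 1 [0°–68.7°] simple-harmonic, h=25: full span → s += 25 → s = 25.0000
seg 2 [68.7°–92.8°] simple-harmonic, h=6: full span → s += 6 → s = 31.0000
seg 3 [92.8°–360°] simple-harmonic, h=-31: θ=203.7° here. β=110.9, B=267.2. -31/2·(1 − cos(π·0.4150)) = -11.4121 → s = 19.5879
velocity in seg [92.8°–360°] (simple-harmonic), θ in radians: β = 110.9° = 1.9356 rad, B = 267.2° = 4.6635 rad; ds/dθ = (πh/(2B)) sin(πβ/B) = (π·(-31)/(2·4.6635)) sin(π·0.4150) = -10.071928 mm/rad

s = 19.5879, ds/dθ = -10.0719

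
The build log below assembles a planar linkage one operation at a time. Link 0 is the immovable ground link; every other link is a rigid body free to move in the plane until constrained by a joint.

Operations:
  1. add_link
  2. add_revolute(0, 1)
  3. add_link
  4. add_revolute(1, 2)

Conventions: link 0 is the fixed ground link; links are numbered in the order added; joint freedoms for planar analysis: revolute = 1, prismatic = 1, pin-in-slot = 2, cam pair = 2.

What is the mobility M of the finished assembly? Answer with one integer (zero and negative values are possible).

link 0 = ground. State L|J1|J2 = 1|0|0
+link1  2|0|0
R(0,1) f=1→J1  2|1|0
+link2  3|1|0
R(1,2) f=1→J1  3|2|0
M = 3(3−1)−2·2−0 = 6−4−0 = 2

M = 2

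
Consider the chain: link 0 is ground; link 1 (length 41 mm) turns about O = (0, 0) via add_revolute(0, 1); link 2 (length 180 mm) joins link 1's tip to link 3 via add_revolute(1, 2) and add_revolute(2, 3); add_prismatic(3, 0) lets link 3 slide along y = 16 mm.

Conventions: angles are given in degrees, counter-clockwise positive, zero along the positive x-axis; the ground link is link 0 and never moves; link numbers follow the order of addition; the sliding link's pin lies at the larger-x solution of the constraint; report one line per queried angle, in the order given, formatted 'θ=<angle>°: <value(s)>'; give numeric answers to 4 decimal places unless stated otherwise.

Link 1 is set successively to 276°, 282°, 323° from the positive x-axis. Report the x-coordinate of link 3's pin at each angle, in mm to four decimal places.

geometry: r = 41 mm, L = 180 mm, e = 16 mm
θ=276°: crank pin P = (r cos θ, r sin θ) = (4.285667, -40.775398)
θ=276°: h = r sin θ − e = -40.775398 − 16 = -56.775398
θ=276°: x = r cos θ + √(L² − h²) = 4.285667 + 170.811458 = 175.097125
θ=282°: crank pin P = (r cos θ, r sin θ) = (8.524379, -40.104052)
θ=282°: h = r sin θ − e = -40.104052 − 16 = -56.104052
θ=282°: x = r cos θ + √(L² − h²) = 8.524379 + 171.033141 = 179.557521
θ=323°: crank pin P = (r cos θ, r sin θ) = (32.744056, -24.674416)
θ=323°: h = r sin θ − e = -24.674416 − 16 = -40.674416
θ=323°: x = r cos θ + √(L² − h²) = 32.744056 + 175.344210 = 208.088266

θ=276°: 175.0971
θ=282°: 179.5575
θ=323°: 208.0883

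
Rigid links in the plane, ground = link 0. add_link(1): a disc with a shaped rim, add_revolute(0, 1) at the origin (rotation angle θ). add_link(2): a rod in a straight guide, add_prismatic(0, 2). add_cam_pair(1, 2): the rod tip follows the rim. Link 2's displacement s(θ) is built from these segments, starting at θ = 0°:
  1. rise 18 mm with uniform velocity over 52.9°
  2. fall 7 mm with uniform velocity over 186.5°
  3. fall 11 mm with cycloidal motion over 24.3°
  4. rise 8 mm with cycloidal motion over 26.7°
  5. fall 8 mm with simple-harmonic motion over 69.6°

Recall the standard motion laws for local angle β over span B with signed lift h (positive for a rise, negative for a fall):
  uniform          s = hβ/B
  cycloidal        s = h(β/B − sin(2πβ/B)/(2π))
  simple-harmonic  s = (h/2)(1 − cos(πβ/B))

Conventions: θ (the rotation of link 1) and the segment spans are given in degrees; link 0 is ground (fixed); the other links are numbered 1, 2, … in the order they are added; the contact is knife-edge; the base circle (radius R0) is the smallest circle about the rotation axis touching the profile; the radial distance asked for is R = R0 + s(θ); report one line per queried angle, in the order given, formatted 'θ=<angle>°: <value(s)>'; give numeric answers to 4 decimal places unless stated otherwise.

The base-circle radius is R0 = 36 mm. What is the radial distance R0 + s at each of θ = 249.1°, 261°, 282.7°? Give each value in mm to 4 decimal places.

segment 1 (0° to 52.9°, uniform, h = 18) is passed completely: s = 0.0000 + (18) = 18.0000
segment 2 (52.9° to 239.4°, uniform, h = -7) is passed completely: s = 18.0000 + (-7) = 11.0000
θ = 249.1° falls in segment 3 (239.4° to 263.7°, cycloidal, h = -11): β = 249.1 − 239.4 = 9.7°, B = 24.3°; Δs = -11·(0.3992 − sin(2π·0.3992)/(2π)) = -3.3546; s = 11.0000 − 3.3546 = 7.6454
θ = 261° falls in segment 3 (239.4° to 263.7°, cycloidal, h = -11): β = 261 − 239.4 = 21.6°, B = 24.3°; Δs = -11·(0.8889 − sin(2π·0.8889)/(2π)) = -10.9031; s = 11.0000 − 10.9031 = 0.0969
segment 3 (239.4° to 263.7°, cycloidal, h = -11) is passed completely: s = 11.0000 + (-11) = 0.0000
θ = 282.7° falls in segment 4 (263.7° to 290.4°, cycloidal, h = 8): β = 282.7 − 263.7 = 19°, B = 26.7°; Δs = 8·(0.7116 − sin(2π·0.7116)/(2π)) = 6.9293; s = 0.0000 + 6.9293 = 6.9293
θ=249.1°: R = R0 + s = 36 + 7.6454 = 43.6454
θ=261°: R = R0 + s = 36 + 0.0969 = 36.0969
θ=282.7°: R = R0 + s = 36 + 6.9293 = 42.9293

θ=249.1°: 43.6454
θ=261°: 36.0969
θ=282.7°: 42.9293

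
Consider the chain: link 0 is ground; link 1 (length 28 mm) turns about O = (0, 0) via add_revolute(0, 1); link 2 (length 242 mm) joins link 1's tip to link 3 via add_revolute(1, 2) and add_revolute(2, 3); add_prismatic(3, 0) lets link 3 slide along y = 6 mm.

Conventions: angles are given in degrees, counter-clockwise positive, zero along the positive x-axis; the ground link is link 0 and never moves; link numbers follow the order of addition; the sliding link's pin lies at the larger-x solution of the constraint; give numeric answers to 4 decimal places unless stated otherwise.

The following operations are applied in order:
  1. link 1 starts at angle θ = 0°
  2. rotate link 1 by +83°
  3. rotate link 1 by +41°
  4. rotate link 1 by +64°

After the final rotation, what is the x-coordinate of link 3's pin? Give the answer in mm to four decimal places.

geometry: r = 28 mm, L = 242 mm, e = 6 mm; θ starts at 0°
rotate link 1 by +83°: θ ← 0° +83° = 83°
rotate link 1 by +41°: θ ← 83° +41° = 124°
rotate link 1 by +64°: θ ← 124° +64° = 188°
crank pin P = (r cos θ, r sin θ) = (-27.727506, -3.896847)
h = r sin θ − e = -3.896847 − 6 = -9.896847
x = r cos θ + √(L² − h²) = -27.727506 + 241.797544 = 214.070038

214.0700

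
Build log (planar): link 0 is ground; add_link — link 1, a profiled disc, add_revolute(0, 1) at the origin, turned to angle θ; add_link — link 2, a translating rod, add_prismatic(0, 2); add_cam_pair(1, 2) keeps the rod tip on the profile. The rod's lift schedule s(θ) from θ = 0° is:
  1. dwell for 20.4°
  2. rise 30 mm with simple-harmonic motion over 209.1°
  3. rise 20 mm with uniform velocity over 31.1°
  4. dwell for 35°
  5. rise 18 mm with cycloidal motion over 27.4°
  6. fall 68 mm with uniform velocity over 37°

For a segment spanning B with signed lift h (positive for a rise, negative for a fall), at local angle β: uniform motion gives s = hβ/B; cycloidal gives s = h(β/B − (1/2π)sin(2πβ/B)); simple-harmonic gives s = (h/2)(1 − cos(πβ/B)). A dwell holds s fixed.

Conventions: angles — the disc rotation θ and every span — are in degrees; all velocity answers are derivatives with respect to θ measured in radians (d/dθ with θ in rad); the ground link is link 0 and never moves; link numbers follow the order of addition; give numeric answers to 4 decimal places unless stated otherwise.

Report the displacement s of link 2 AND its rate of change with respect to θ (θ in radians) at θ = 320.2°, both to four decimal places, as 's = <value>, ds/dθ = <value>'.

seg 1 [0°–20.4°] dwell: s stays 0.0000
seg 2 [20.4°–229.5°] simple-harmonic, h=30: full span → s += 30 → s = 30.0000
seg 3 [229.5°–260.6°] uniform, h=20: full span → s += 20 → s = 50.0000
seg 4 [260.6°–295.6°] dwell: s stays 50.0000
seg 5 [295.6°–323°] cycloidal, h=18: θ=320.2° here. β=24.6, B=27.4. 18·(0.8978 − sin(2π·0.8978)/(2π)) = 17.8762 → s = 67.8762
velocity in seg [295.6°–323°] (cycloidal), θ in radians: β = 24.6° = 0.4294 rad, B = 27.4° = 0.4782 rad; ds/dθ = (h/B)(1 − cos(2πβ/B)) = (18/0.4782)(1 − cos(2π·0.8978)) = 7.495789 mm/rad

s = 67.8762, ds/dθ = 7.4958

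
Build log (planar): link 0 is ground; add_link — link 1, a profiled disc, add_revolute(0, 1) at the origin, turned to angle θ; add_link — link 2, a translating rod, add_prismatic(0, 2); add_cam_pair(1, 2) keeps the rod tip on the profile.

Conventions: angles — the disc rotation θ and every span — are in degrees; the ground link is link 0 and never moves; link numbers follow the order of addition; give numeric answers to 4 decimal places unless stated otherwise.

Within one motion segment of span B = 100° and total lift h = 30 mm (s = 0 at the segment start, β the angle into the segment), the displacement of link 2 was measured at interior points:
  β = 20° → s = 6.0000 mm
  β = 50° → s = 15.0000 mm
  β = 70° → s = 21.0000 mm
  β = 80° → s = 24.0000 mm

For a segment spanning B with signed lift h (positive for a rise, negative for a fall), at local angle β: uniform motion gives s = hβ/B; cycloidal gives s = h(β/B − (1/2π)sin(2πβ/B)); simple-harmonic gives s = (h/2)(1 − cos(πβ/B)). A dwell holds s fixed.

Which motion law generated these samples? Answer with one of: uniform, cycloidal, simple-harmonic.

candidates at β/B = r: uniform s = h·r (linear in β); cycloidal s = h·(r − sin(2πr)/(2π)); simple-harmonic s = (h/2)(1 − cos(πr))
β=20°: printed 6.0000 | uniform 6.0000, cycloidal 1.4590, simple-harmonic 2.8647
β=50°: printed 15.0000 | uniform 15.0000, cycloidal 15.0000, simple-harmonic 15.0000
β=70°: printed 21.0000 | uniform 21.0000, cycloidal 25.5410, simple-harmonic 23.8168
β=80°: printed 24.0000 | uniform 24.0000, cycloidal 28.5410, simple-harmonic 27.1353
only one law matches every sample → uniform

uniform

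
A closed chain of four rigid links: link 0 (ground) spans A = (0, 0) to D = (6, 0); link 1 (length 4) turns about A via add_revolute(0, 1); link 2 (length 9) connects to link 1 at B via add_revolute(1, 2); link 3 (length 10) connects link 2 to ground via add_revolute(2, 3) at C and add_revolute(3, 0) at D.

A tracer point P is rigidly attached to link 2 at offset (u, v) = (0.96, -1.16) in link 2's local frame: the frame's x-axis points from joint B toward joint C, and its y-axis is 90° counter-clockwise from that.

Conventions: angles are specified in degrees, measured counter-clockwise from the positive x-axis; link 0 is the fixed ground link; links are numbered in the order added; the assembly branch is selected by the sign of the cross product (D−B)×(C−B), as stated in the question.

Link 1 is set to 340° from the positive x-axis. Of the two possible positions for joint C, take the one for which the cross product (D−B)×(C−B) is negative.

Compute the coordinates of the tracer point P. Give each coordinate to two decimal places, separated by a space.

A=(0,0), D=(6.00,0)
B = A + 4.00·(cos340°, sin340°) = (3.7588, -1.3681)
|BD| = 2.6258
circle(B,9.00) ∩ circle(D,10.00): a=-2.3051, h=8.6998
  candidates: C₊=(-2.7415,4.8566) cross=22.844; C₋=(6.3240,-9.9947) cross=-22.844
  branch - wants cross < 0 → take C=(6.3240,-9.9947) (cross=-22.844)
ex = (C−B)/|BC| = (0.2850,-0.9585); ey = (0.9585,0.2850)
P = B + 0.96·ex + -1.16·ey = (2.9205,-2.6189)

2.92 -2.62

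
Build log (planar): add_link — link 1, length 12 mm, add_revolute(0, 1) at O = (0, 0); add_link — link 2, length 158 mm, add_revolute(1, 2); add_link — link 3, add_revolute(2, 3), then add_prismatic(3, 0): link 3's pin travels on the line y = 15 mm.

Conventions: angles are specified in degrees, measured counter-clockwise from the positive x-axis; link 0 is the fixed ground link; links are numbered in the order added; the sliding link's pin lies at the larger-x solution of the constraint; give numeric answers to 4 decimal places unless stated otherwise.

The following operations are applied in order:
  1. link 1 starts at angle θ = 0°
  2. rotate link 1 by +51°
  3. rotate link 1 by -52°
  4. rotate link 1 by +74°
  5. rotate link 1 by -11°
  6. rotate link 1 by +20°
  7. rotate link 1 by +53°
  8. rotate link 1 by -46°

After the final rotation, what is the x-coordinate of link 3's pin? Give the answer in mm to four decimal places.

geometry: r = 12 mm, L = 158 mm, e = 15 mm; θ starts at 0°
rotate link 1 by +51°: θ ← 0° +51° = 51°
rotate link 1 by -52°: θ ← 51° -52° = -1°
rotate link 1 by +74°: θ ← -1° +74° = 73°
rotate link 1 by -11°: θ ← 73° -11° = 62°
rotate link 1 by +20°: θ ← 62° +20° = 82°
rotate link 1 by +53°: θ ← 82° +53° = 135°
rotate link 1 by -46°: θ ← 135° -46° = 89°
crank pin P = (r cos θ, r sin θ) = (0.209429, 11.998172)
h = r sin θ − e = 11.998172 − 15 = -3.001828
x = r cos θ + √(L² − h²) = 0.209429 + 157.971482 = 158.180911

158.1809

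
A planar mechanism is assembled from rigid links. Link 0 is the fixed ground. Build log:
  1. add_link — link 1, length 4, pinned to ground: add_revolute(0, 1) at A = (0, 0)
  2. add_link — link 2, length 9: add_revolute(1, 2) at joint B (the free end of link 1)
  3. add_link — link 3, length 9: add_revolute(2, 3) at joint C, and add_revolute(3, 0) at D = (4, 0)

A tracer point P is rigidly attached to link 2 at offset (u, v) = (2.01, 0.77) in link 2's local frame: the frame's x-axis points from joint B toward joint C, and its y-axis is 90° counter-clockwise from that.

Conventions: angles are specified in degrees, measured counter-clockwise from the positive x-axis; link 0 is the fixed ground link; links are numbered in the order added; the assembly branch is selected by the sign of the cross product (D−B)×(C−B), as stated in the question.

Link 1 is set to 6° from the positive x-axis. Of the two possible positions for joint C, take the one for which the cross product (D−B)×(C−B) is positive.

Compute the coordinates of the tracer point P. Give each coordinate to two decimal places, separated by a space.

A=(0,0), D=(4.00,0)
B = A + 4.00·(cos6°, sin6°) = (3.9781, 0.4181)
|BD| = 0.4187
circle(B,9.00) ∩ circle(D,9.00): a=0.2093, h=8.9976
  candidates: C₊=(12.9743,0.6800) cross=3.767; C₋=(-4.9962,-0.2618) cross=-3.767
  branch + wants cross > 0 → take C=(12.9743,0.6800) (cross=3.767)
ex = (C−B)/|BC| = (0.9996,0.0291); ey = (-0.0291,0.9996)
P = B + 2.01·ex + 0.77·ey = (5.9648,1.2463)

5.96 1.25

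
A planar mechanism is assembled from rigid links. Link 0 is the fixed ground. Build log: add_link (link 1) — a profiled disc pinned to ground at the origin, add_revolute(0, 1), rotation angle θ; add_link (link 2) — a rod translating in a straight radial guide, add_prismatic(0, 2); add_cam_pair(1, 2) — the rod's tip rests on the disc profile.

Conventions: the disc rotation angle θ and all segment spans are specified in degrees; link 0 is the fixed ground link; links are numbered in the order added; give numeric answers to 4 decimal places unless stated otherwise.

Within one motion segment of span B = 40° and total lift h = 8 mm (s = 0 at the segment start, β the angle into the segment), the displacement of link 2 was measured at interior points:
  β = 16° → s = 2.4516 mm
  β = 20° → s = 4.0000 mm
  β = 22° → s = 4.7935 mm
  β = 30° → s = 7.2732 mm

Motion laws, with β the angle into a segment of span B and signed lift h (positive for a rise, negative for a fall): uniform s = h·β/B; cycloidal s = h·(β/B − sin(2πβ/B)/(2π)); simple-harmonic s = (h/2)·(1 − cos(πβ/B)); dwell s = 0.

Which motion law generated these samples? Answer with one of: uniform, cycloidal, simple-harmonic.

candidates at β/B = r: uniform s = h·r (linear in β); cycloidal s = h·(r − sin(2πr)/(2π)); simple-harmonic s = (h/2)(1 − cos(πr))
β=16°: printed 2.4516 | uniform 3.2000, cycloidal 2.4516, simple-harmonic 2.7639
β=20°: printed 4.0000 | uniform 4.0000, cycloidal 4.0000, simple-harmonic 4.0000
β=22°: printed 4.7935 | uniform 4.4000, cycloidal 4.7935, simple-harmonic 4.6257
β=30°: printed 7.2732 | uniform 6.0000, cycloidal 7.2732, simple-harmonic 6.8284
only one law matches every sample → cycloidal

cycloidal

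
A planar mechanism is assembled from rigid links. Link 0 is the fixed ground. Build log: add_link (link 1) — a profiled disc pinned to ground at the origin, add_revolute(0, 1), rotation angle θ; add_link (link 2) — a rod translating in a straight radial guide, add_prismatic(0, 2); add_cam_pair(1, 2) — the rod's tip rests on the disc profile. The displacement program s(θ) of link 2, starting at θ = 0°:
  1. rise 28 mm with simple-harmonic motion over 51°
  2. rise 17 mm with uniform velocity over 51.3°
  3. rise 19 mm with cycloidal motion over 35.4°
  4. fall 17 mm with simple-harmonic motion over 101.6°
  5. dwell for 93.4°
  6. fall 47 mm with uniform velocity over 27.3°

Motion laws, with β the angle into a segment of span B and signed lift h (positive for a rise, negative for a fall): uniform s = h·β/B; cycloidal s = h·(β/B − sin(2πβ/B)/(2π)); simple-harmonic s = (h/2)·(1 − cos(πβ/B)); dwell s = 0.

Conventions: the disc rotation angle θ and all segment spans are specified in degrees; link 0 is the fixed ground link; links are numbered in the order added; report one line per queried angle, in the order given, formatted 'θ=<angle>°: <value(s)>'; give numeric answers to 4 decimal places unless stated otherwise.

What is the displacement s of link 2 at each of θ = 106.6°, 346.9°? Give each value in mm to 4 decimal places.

seg 1 [0°–51°] simple-harmonic, h=28: full span → s += 28 → s = 28.0000
seg 2 [51°–102.3°] uniform, h=17: full span → s += 17 → s = 45.0000
seg 3 [102.3°–137.7°] cycloidal, h=19: θ=106.6° here. β=4.3, B=35.4. 19·(0.1215 − sin(2π·0.1215)/(2π)) = 0.2176 → s = 45.2176
seg 3 [102.3°–137.7°] cycloidal, h=19: full span → s += 19 → s = 64.0000
seg 4 [137.7°–239.3°] simple-harmonic, h=-17: full span → s += -17 → s = 47.0000
seg 5 [239.3°–332.7°] dwell: s stays 47.0000
seg 6 [332.7°–360°] uniform, h=-47: θ=346.9° here. β=14.2, B=27.3. -47·14.2/27.3 = -24.4469 → s = 22.5531

θ=106.6°: 45.2176
θ=346.9°: 22.5531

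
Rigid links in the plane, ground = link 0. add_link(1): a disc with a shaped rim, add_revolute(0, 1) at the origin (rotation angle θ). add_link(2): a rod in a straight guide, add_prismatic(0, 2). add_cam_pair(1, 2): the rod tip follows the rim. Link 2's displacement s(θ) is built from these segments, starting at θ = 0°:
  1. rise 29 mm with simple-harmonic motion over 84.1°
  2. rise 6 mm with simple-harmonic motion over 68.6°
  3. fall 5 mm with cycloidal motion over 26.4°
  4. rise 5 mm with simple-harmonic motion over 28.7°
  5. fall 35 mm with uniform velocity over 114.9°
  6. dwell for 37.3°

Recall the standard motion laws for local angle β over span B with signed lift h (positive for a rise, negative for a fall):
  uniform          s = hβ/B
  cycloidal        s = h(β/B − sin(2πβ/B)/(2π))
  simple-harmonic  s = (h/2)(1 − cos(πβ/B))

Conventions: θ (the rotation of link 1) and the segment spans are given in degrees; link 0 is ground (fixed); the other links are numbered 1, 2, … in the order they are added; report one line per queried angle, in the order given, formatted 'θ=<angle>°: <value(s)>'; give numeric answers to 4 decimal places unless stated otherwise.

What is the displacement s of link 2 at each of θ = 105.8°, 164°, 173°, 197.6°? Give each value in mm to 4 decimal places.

segment 1 (0° to 84.1°, simple-harmonic, h = 29) is passed completely: s = 0.0000 + (29) = 29.0000
θ = 105.8° falls in segment 2 (84.1° to 152.7°, simple-harmonic, h = 6): β = 105.8 − 84.1 = 21.7°, B = 68.6°; Δs = 6/2·(1 − cos(π·0.3163)) = 1.3634; s = 29.0000 + 1.3634 = 30.3634
segment 2 (84.1° to 152.7°, simple-harmonic, h = 6) is passed completely: s = 29.0000 + (6) = 35.0000
θ = 164° falls in segment 3 (152.7° to 179.1°, cycloidal, h = -5): β = 164 − 152.7 = 11.3°, B = 26.4°; Δs = -5·(0.4280 − sin(2π·0.4280)/(2π)) = -1.7924; s = 35.0000 − 1.7924 = 33.2076
θ = 173° falls in segment 3 (152.7° to 179.1°, cycloidal, h = -5): β = 173 − 152.7 = 20.3°, B = 26.4°; Δs = -5·(0.7689 − sin(2π·0.7689)/(2π)) = -4.6348; s = 35.0000 − 4.6348 = 30.3652
segment 3 (152.7° to 179.1°, cycloidal, h = -5) is passed completely: s = 35.0000 + (-5) = 30.0000
θ = 197.6° falls in segment 4 (179.1° to 207.8°, simple-harmonic, h = 5): β = 197.6 − 179.1 = 18.5°, B = 28.7°; Δs = 5/2·(1 − cos(π·0.6446)) = 3.5970; s = 30.0000 + 3.5970 = 33.5970

θ=105.8°: 30.3634
θ=164°: 33.2076
θ=173°: 30.3652
θ=197.6°: 33.5970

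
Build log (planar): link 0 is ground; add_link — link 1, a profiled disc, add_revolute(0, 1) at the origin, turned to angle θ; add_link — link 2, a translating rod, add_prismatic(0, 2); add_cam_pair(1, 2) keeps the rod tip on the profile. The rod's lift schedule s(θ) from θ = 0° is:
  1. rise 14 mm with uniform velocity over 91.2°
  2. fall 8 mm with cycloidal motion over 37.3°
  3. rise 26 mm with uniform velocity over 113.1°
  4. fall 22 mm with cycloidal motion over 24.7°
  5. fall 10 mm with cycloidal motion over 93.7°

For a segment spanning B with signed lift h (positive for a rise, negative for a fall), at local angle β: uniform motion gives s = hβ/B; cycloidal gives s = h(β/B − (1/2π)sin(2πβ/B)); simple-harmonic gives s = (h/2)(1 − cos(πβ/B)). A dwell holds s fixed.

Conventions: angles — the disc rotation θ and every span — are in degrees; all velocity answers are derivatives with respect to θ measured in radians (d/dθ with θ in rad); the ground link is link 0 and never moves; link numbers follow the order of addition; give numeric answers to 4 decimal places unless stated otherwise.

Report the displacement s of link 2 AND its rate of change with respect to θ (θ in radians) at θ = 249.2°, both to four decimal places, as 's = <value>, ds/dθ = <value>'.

seg 1 [0°–91.2°] uniform, h=14: full span → s += 14 → s = 14.0000
seg 2 [91.2°–128.5°] cycloidal, h=-8: full span → s += -8 → s = 6.0000
seg 3 [128.5°–241.6°] uniform, h=26: full span → s += 26 → s = 32.0000
seg 4 [241.6°–266.3°] cycloidal, h=-22: θ=249.2° here. β=7.6, B=24.7. -22·(0.3077 − sin(2π·0.3077)/(2π)) = -3.4954 → s = 28.5046
velocity in seg [241.6°–266.3°] (cycloidal), θ in radians: β = 7.6° = 0.1326 rad, B = 24.7° = 0.4311 rad; ds/dθ = (h/B)(1 − cos(2πβ/B)) = ((-22)/0.4311)(1 − cos(2π·0.3077)) = -69.129115 mm/rad

s = 28.5046, ds/dθ = -69.1291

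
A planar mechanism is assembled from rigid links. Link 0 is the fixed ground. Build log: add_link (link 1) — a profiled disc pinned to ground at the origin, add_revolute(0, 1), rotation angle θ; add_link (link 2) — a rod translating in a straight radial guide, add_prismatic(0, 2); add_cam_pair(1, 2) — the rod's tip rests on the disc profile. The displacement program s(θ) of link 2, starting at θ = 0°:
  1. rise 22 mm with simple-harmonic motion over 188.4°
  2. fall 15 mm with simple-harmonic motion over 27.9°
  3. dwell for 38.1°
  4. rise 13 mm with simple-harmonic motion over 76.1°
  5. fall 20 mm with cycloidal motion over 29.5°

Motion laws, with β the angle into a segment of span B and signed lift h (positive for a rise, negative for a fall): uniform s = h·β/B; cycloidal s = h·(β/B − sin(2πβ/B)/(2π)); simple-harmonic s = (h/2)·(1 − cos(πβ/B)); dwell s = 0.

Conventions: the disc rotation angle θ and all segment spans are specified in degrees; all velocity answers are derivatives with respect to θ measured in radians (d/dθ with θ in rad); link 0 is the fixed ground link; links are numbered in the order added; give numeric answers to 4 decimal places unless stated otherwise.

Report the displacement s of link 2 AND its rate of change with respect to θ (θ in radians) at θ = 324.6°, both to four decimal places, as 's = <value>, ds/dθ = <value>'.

seg 1 [0°–188.4°] simple-harmonic, h=22: full span → s += 22 → s = 22.0000
seg 2 [188.4°–216.3°] simple-harmonic, h=-15: full span → s += -15 → s = 7.0000
seg 3 [216.3°–254.4°] dwell: s stays 7.0000
seg 4 [254.4°–330.5°] simple-harmonic, h=13: θ=324.6° here. β=70.2, B=76.1. 13/2·(1 − cos(π·0.9225)) = 12.8081 → s = 19.8081
velocity in seg [254.4°–330.5°] (simple-harmonic), θ in radians: β = 70.2° = 1.2252 rad, B = 76.1° = 1.3282 rad; ds/dθ = (πh/(2B)) sin(πβ/B) = (π·13/(2·1.3282)) sin(π·0.9225) = 3.707796 mm/rad

s = 19.8081, ds/dθ = 3.7078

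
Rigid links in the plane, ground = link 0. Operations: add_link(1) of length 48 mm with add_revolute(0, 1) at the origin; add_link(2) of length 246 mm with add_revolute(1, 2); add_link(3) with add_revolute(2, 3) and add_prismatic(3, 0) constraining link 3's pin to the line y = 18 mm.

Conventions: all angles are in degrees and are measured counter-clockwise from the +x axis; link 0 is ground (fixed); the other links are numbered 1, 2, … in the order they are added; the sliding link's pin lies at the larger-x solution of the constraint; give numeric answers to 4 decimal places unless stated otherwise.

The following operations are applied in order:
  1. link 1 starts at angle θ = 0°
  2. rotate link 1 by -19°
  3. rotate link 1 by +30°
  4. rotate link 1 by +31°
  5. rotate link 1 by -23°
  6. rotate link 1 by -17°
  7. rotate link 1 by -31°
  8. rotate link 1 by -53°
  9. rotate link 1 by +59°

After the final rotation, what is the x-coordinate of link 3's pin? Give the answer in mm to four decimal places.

geometry: r = 48 mm, L = 246 mm, e = 18 mm; θ starts at 0°
rotate link 1 by -19°: θ ← 0° -19° = -19°
rotate link 1 by +30°: θ ← -19° +30° = 11°
rotate link 1 by +31°: θ ← 11° +31° = 42°
rotate link 1 by -23°: θ ← 42° -23° = 19°
rotate link 1 by -17°: θ ← 19° -17° = 2°
rotate link 1 by -31°: θ ← 2° -31° = -29°
rotate link 1 by -53°: θ ← -29° -53° = -82°
rotate link 1 by +59°: θ ← -82° +59° = -23°
crank pin P = (r cos θ, r sin θ) = (44.184233, -18.755094)
h = r sin θ − e = -18.755094 − 18 = -36.755094
x = r cos θ + √(L² − h²) = 44.184233 + 243.238696 = 287.422929

287.4229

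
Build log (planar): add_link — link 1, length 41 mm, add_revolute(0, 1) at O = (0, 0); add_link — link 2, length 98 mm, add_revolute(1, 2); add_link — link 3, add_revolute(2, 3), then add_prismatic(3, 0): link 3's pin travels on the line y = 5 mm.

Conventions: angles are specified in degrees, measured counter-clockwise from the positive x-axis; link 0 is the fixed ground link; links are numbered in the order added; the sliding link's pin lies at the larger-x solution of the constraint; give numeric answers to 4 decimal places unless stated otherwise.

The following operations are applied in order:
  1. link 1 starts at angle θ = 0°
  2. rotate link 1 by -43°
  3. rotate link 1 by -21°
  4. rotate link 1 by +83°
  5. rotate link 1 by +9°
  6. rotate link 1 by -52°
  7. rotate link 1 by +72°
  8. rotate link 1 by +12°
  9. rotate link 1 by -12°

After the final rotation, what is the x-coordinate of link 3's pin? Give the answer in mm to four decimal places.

geometry: r = 41 mm, L = 98 mm, e = 5 mm; θ starts at 0°
rotate link 1 by -43°: θ ← 0° -43° = -43°
rotate link 1 by -21°: θ ← -43° -21° = -64°
rotate link 1 by +83°: θ ← -64° +83° = 19°
rotate link 1 by +9°: θ ← 19° +9° = 28°
rotate link 1 by -52°: θ ← 28° -52° = -24°
rotate link 1 by +72°: θ ← -24° +72° = 48°
rotate link 1 by +12°: θ ← 48° +12° = 60°
rotate link 1 by -12°: θ ← 60° -12° = 48°
crank pin P = (r cos θ, r sin θ) = (27.434355, 30.468938)
h = r sin θ − e = 30.468938 − 5 = 25.468938
x = r cos θ + √(L² − h²) = 27.434355 + 94.632622 = 122.066977

122.0670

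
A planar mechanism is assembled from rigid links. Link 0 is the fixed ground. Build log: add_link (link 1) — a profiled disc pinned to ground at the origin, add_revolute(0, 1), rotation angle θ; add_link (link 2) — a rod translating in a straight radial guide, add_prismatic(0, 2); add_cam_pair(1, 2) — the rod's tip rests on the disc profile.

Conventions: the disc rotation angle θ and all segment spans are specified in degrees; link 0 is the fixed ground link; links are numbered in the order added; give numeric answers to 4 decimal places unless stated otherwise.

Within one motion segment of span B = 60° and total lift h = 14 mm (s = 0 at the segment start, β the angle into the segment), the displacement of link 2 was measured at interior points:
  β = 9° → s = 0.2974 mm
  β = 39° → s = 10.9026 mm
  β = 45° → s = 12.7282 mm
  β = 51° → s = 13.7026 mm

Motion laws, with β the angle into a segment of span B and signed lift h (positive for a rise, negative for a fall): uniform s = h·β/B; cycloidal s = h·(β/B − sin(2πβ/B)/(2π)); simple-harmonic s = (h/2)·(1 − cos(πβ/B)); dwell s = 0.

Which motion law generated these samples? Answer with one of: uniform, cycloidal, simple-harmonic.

candidates at β/B = r: uniform s = h·r (linear in β); cycloidal s = h·(r − sin(2πr)/(2π)); simple-harmonic s = (h/2)(1 − cos(πr))
β=9°: printed 0.2974 | uniform 2.1000, cycloidal 0.2974, simple-harmonic 0.7630
β=39°: printed 10.9026 | uniform 9.1000, cycloidal 10.9026, simple-harmonic 10.1779
β=45°: printed 12.7282 | uniform 10.5000, cycloidal 12.7282, simple-harmonic 11.9497
β=51°: printed 13.7026 | uniform 11.9000, cycloidal 13.7026, simple-harmonic 13.2370
only one law matches every sample → cycloidal

cycloidal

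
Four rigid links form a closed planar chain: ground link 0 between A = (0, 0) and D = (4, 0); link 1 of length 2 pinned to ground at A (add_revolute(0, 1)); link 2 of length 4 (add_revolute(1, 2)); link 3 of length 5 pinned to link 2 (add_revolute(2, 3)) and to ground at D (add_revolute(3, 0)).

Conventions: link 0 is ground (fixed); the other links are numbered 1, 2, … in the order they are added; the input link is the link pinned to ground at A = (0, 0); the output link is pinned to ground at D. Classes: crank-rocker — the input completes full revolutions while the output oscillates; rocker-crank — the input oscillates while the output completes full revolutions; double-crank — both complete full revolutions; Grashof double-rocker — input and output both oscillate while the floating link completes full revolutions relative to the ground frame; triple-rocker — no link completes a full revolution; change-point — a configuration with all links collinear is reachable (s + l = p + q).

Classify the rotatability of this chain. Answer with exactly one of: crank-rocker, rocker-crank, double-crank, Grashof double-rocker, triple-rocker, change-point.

lengths: ground=4, input=2, coupler=4, output=5
sorted: s=2 (shortest), l=5 (longest), p+q=8
s + l = 7 vs p + q = 8
s + l < p + q (Grashof) with shortest = input link → crank-rocker

crank-rocker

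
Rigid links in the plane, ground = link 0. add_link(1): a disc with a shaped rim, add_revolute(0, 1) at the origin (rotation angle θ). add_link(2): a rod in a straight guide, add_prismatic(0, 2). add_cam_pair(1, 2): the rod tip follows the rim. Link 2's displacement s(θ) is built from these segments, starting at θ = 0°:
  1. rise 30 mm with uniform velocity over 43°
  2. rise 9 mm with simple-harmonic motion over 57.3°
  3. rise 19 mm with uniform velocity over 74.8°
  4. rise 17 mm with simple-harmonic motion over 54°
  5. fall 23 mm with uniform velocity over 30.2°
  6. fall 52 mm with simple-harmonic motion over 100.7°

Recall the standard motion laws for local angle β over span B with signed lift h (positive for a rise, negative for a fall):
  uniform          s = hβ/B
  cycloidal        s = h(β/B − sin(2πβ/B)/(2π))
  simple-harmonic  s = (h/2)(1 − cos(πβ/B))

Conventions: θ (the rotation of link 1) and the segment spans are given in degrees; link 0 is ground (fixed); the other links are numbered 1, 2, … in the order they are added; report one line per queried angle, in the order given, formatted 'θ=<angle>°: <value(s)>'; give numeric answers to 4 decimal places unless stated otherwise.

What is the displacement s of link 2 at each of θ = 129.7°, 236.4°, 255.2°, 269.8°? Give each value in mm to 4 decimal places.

segment 1 (0° to 43°, uniform, h = 30) is passed completely: s = 0.0000 + (30) = 30.0000
segment 2 (43° to 100.3°, simple-harmonic, h = 9) is passed completely: s = 30.0000 + (9) = 39.0000
θ = 129.7° falls in segment 3 (100.3° to 175.1°, uniform, h = 19): β = 129.7 − 100.3 = 29.4°, B = 74.8°; Δs = 19·29.4/74.8 = 7.4679; s = 39.0000 + 7.4679 = 46.4679
segment 3 (100.3° to 175.1°, uniform, h = 19) is passed completely: s = 39.0000 + (19) = 58.0000
segment 4 (175.1° to 229.1°, simple-harmonic, h = 17) is passed completely: s = 58.0000 + (17) = 75.0000
θ = 236.4° falls in segment 5 (229.1° to 259.3°, uniform, h = -23): β = 236.4 − 229.1 = 7.3°, B = 30.2°; Δs = -23·7.3/30.2 = -5.5596; s = 75.0000 − 5.5596 = 69.4404
θ = 255.2° falls in segment 5 (229.1° to 259.3°, uniform, h = -23): β = 255.2 − 229.1 = 26.1°, B = 30.2°; Δs = -23·26.1/30.2 = -19.8775; s = 75.0000 − 19.8775 = 55.1225
segment 5 (229.1° to 259.3°, uniform, h = -23) is passed completely: s = 75.0000 + (-23) = 52.0000
θ = 269.8° falls in segment 6 (259.3° to 360°, simple-harmonic, h = -52): β = 269.8 − 259.3 = 10.5°, B = 100.7°; Δs = -52/2·(1 − cos(π·0.1043)) = -1.3825; s = 52.0000 − 1.3825 = 50.6175

θ=129.7°: 46.4679
θ=236.4°: 69.4404
θ=255.2°: 55.1225
θ=269.8°: 50.6175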